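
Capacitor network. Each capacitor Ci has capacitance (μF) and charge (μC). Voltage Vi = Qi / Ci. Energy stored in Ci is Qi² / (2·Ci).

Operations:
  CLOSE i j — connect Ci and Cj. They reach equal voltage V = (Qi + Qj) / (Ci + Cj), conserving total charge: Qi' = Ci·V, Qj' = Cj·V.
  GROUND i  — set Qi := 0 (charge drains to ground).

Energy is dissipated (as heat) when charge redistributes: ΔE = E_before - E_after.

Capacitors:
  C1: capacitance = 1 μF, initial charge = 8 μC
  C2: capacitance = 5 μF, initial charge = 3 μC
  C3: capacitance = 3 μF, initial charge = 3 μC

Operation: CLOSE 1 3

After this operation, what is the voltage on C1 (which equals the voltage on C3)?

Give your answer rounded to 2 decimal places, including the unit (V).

Initial: C1(1μF, Q=8μC, V=8.00V), C2(5μF, Q=3μC, V=0.60V), C3(3μF, Q=3μC, V=1.00V)
Op 1: CLOSE 1-3: Q_total=11.00, C_total=4.00, V=2.75; Q1=2.75, Q3=8.25; dissipated=18.375

Answer: 2.75 V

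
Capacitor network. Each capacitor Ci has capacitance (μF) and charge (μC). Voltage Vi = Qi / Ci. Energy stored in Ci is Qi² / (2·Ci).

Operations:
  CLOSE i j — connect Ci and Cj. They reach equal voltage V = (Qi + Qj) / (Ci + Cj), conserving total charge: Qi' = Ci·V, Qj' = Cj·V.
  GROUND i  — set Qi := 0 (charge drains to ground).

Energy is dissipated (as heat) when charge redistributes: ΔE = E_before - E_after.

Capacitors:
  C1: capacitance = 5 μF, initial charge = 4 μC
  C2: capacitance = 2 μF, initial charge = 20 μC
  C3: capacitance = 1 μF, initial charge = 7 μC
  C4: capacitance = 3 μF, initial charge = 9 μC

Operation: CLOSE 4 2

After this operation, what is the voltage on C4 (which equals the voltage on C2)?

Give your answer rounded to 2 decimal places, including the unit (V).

Initial: C1(5μF, Q=4μC, V=0.80V), C2(2μF, Q=20μC, V=10.00V), C3(1μF, Q=7μC, V=7.00V), C4(3μF, Q=9μC, V=3.00V)
Op 1: CLOSE 4-2: Q_total=29.00, C_total=5.00, V=5.80; Q4=17.40, Q2=11.60; dissipated=29.400

Answer: 5.80 V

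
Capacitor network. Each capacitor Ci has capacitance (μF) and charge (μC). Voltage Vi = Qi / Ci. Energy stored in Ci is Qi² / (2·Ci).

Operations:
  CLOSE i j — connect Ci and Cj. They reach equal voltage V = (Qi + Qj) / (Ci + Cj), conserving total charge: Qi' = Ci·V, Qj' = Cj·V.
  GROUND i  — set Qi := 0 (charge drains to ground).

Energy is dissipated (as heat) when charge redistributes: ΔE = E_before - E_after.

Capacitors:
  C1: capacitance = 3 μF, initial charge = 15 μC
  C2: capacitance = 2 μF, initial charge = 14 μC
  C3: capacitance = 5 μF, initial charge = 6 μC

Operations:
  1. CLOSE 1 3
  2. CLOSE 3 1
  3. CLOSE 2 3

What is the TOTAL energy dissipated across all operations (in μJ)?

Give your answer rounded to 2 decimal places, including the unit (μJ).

Initial: C1(3μF, Q=15μC, V=5.00V), C2(2μF, Q=14μC, V=7.00V), C3(5μF, Q=6μC, V=1.20V)
Op 1: CLOSE 1-3: Q_total=21.00, C_total=8.00, V=2.62; Q1=7.88, Q3=13.12; dissipated=13.537
Op 2: CLOSE 3-1: Q_total=21.00, C_total=8.00, V=2.62; Q3=13.12, Q1=7.88; dissipated=0.000
Op 3: CLOSE 2-3: Q_total=27.12, C_total=7.00, V=3.88; Q2=7.75, Q3=19.38; dissipated=13.672
Total dissipated: 27.209 μJ

Answer: 27.21 μJ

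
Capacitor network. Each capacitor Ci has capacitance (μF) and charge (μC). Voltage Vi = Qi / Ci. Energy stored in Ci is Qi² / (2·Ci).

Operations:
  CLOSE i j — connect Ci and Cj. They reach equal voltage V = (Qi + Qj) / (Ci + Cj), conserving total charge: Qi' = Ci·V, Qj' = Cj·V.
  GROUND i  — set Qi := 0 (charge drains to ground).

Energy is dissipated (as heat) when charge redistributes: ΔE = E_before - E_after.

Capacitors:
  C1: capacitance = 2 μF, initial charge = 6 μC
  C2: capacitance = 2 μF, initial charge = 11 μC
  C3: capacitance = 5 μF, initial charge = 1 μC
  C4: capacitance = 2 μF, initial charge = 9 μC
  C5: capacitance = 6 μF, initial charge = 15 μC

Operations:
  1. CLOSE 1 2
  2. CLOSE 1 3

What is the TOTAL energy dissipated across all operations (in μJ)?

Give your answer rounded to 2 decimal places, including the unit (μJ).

Answer: 14.84 μJ

Derivation:
Initial: C1(2μF, Q=6μC, V=3.00V), C2(2μF, Q=11μC, V=5.50V), C3(5μF, Q=1μC, V=0.20V), C4(2μF, Q=9μC, V=4.50V), C5(6μF, Q=15μC, V=2.50V)
Op 1: CLOSE 1-2: Q_total=17.00, C_total=4.00, V=4.25; Q1=8.50, Q2=8.50; dissipated=3.125
Op 2: CLOSE 1-3: Q_total=9.50, C_total=7.00, V=1.36; Q1=2.71, Q3=6.79; dissipated=11.716
Total dissipated: 14.841 μJ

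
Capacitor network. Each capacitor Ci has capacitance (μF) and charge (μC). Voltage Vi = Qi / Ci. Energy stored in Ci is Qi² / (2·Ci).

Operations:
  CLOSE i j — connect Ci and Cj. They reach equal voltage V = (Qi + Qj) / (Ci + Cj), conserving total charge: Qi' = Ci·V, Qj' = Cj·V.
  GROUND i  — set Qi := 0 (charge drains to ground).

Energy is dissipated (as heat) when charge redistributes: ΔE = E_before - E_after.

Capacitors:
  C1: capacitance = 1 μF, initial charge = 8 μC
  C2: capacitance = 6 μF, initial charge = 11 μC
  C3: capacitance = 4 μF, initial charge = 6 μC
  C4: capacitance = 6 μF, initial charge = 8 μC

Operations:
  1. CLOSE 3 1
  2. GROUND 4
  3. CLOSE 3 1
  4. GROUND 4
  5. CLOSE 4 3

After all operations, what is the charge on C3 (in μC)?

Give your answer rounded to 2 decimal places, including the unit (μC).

Initial: C1(1μF, Q=8μC, V=8.00V), C2(6μF, Q=11μC, V=1.83V), C3(4μF, Q=6μC, V=1.50V), C4(6μF, Q=8μC, V=1.33V)
Op 1: CLOSE 3-1: Q_total=14.00, C_total=5.00, V=2.80; Q3=11.20, Q1=2.80; dissipated=16.900
Op 2: GROUND 4: Q4=0; energy lost=5.333
Op 3: CLOSE 3-1: Q_total=14.00, C_total=5.00, V=2.80; Q3=11.20, Q1=2.80; dissipated=0.000
Op 4: GROUND 4: Q4=0; energy lost=0.000
Op 5: CLOSE 4-3: Q_total=11.20, C_total=10.00, V=1.12; Q4=6.72, Q3=4.48; dissipated=9.408
Final charges: Q1=2.80, Q2=11.00, Q3=4.48, Q4=6.72

Answer: 4.48 μC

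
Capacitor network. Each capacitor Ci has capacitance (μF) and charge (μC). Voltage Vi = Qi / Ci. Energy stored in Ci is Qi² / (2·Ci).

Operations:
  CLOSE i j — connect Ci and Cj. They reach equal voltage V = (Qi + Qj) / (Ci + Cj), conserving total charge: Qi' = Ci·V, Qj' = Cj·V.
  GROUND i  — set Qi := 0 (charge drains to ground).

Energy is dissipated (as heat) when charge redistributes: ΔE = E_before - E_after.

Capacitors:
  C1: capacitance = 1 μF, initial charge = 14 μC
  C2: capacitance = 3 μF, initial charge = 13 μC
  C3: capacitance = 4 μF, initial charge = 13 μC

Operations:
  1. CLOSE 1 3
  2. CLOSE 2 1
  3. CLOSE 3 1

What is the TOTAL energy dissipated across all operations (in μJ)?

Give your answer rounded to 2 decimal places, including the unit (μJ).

Initial: C1(1μF, Q=14μC, V=14.00V), C2(3μF, Q=13μC, V=4.33V), C3(4μF, Q=13μC, V=3.25V)
Op 1: CLOSE 1-3: Q_total=27.00, C_total=5.00, V=5.40; Q1=5.40, Q3=21.60; dissipated=46.225
Op 2: CLOSE 2-1: Q_total=18.40, C_total=4.00, V=4.60; Q2=13.80, Q1=4.60; dissipated=0.427
Op 3: CLOSE 3-1: Q_total=26.20, C_total=5.00, V=5.24; Q3=20.96, Q1=5.24; dissipated=0.256
Total dissipated: 46.908 μJ

Answer: 46.91 μJ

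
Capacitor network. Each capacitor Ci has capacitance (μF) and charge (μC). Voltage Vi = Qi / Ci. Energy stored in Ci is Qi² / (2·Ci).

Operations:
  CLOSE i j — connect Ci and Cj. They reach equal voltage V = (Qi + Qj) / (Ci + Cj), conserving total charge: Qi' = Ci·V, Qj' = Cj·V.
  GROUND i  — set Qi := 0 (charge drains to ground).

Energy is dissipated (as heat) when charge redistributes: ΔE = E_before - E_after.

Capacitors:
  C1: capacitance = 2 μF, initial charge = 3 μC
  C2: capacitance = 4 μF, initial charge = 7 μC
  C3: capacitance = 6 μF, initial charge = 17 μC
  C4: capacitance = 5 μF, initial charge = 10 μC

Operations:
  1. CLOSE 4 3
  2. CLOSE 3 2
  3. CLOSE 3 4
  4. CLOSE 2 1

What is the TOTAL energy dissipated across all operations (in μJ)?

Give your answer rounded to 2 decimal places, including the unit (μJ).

Initial: C1(2μF, Q=3μC, V=1.50V), C2(4μF, Q=7μC, V=1.75V), C3(6μF, Q=17μC, V=2.83V), C4(5μF, Q=10μC, V=2.00V)
Op 1: CLOSE 4-3: Q_total=27.00, C_total=11.00, V=2.45; Q4=12.27, Q3=14.73; dissipated=0.947
Op 2: CLOSE 3-2: Q_total=21.73, C_total=10.00, V=2.17; Q3=13.04, Q2=8.69; dissipated=0.596
Op 3: CLOSE 3-4: Q_total=25.31, C_total=11.00, V=2.30; Q3=13.80, Q4=11.50; dissipated=0.108
Op 4: CLOSE 2-1: Q_total=11.69, C_total=6.00, V=1.95; Q2=7.79, Q1=3.90; dissipated=0.302
Total dissipated: 1.953 μJ

Answer: 1.95 μJ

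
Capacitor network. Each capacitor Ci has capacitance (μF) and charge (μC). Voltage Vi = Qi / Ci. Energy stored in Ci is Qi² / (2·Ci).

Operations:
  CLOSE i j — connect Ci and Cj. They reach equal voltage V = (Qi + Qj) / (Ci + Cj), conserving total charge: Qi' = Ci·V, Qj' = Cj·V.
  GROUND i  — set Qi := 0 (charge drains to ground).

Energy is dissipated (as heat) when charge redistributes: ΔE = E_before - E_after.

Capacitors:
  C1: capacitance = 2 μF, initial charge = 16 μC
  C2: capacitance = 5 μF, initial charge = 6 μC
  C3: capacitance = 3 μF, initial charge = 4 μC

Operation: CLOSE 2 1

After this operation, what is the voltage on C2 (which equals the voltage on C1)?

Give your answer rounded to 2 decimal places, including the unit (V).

Initial: C1(2μF, Q=16μC, V=8.00V), C2(5μF, Q=6μC, V=1.20V), C3(3μF, Q=4μC, V=1.33V)
Op 1: CLOSE 2-1: Q_total=22.00, C_total=7.00, V=3.14; Q2=15.71, Q1=6.29; dissipated=33.029

Answer: 3.14 V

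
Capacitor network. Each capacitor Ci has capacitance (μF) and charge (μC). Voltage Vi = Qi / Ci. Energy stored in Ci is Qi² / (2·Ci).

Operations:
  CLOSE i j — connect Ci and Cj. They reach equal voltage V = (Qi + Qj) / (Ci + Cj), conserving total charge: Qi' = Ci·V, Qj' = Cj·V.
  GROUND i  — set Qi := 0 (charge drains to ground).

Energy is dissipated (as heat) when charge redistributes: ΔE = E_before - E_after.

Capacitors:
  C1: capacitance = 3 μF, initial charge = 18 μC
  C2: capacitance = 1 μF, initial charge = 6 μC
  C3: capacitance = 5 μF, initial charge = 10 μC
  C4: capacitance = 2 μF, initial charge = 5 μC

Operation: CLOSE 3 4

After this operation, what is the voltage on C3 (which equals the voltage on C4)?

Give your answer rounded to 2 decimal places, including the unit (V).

Answer: 2.14 V

Derivation:
Initial: C1(3μF, Q=18μC, V=6.00V), C2(1μF, Q=6μC, V=6.00V), C3(5μF, Q=10μC, V=2.00V), C4(2μF, Q=5μC, V=2.50V)
Op 1: CLOSE 3-4: Q_total=15.00, C_total=7.00, V=2.14; Q3=10.71, Q4=4.29; dissipated=0.179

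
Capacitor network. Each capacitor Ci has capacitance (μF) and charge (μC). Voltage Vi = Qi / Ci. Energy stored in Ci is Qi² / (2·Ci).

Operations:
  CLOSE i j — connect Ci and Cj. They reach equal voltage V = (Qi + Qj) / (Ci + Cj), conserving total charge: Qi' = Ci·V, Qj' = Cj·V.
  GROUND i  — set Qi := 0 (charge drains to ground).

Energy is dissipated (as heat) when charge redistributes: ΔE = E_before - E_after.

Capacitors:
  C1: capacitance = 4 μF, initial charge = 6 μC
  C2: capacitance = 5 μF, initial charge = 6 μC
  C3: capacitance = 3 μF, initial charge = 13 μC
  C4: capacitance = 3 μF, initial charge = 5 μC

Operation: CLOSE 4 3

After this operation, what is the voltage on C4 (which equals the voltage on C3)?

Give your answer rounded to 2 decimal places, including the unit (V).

Initial: C1(4μF, Q=6μC, V=1.50V), C2(5μF, Q=6μC, V=1.20V), C3(3μF, Q=13μC, V=4.33V), C4(3μF, Q=5μC, V=1.67V)
Op 1: CLOSE 4-3: Q_total=18.00, C_total=6.00, V=3.00; Q4=9.00, Q3=9.00; dissipated=5.333

Answer: 3.00 V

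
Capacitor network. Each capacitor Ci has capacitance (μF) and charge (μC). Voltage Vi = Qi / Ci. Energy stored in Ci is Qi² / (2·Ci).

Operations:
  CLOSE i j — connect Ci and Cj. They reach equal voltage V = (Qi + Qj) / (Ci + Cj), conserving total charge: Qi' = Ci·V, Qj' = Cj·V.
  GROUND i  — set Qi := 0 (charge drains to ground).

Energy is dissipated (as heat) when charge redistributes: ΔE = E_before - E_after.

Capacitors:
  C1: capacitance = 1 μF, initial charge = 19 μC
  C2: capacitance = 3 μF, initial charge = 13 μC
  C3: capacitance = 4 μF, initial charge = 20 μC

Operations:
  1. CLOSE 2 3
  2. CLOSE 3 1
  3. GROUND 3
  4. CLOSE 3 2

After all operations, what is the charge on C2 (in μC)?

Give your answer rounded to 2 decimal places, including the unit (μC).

Answer: 6.06 μC

Derivation:
Initial: C1(1μF, Q=19μC, V=19.00V), C2(3μF, Q=13μC, V=4.33V), C3(4μF, Q=20μC, V=5.00V)
Op 1: CLOSE 2-3: Q_total=33.00, C_total=7.00, V=4.71; Q2=14.14, Q3=18.86; dissipated=0.381
Op 2: CLOSE 3-1: Q_total=37.86, C_total=5.00, V=7.57; Q3=30.29, Q1=7.57; dissipated=81.633
Op 3: GROUND 3: Q3=0; energy lost=114.653
Op 4: CLOSE 3-2: Q_total=14.14, C_total=7.00, V=2.02; Q3=8.08, Q2=6.06; dissipated=19.050
Final charges: Q1=7.57, Q2=6.06, Q3=8.08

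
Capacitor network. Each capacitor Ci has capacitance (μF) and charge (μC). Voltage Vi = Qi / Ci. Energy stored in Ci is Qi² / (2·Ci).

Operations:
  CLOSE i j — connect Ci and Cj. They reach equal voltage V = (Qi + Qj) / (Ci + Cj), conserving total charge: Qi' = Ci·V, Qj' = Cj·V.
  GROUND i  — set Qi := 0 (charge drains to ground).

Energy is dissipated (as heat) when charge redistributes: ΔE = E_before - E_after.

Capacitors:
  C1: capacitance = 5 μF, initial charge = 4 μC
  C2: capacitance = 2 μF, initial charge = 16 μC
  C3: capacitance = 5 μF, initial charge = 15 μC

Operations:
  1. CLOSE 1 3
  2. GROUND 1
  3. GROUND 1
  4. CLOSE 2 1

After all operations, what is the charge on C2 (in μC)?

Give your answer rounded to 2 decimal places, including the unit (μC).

Initial: C1(5μF, Q=4μC, V=0.80V), C2(2μF, Q=16μC, V=8.00V), C3(5μF, Q=15μC, V=3.00V)
Op 1: CLOSE 1-3: Q_total=19.00, C_total=10.00, V=1.90; Q1=9.50, Q3=9.50; dissipated=6.050
Op 2: GROUND 1: Q1=0; energy lost=9.025
Op 3: GROUND 1: Q1=0; energy lost=0.000
Op 4: CLOSE 2-1: Q_total=16.00, C_total=7.00, V=2.29; Q2=4.57, Q1=11.43; dissipated=45.714
Final charges: Q1=11.43, Q2=4.57, Q3=9.50

Answer: 4.57 μC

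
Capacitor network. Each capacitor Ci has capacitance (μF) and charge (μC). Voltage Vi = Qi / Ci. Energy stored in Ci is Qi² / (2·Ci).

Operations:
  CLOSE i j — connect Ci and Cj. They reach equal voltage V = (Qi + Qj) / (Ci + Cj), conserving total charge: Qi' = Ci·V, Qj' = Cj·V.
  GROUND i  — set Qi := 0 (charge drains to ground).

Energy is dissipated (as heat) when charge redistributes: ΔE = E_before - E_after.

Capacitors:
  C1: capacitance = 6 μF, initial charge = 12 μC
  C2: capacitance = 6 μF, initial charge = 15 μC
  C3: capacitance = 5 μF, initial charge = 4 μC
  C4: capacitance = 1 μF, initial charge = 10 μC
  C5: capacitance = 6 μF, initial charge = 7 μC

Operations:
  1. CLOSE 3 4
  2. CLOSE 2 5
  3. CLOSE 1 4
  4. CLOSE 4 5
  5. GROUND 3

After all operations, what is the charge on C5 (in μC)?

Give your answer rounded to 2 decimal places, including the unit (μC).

Answer: 11.18 μC

Derivation:
Initial: C1(6μF, Q=12μC, V=2.00V), C2(6μF, Q=15μC, V=2.50V), C3(5μF, Q=4μC, V=0.80V), C4(1μF, Q=10μC, V=10.00V), C5(6μF, Q=7μC, V=1.17V)
Op 1: CLOSE 3-4: Q_total=14.00, C_total=6.00, V=2.33; Q3=11.67, Q4=2.33; dissipated=35.267
Op 2: CLOSE 2-5: Q_total=22.00, C_total=12.00, V=1.83; Q2=11.00, Q5=11.00; dissipated=2.667
Op 3: CLOSE 1-4: Q_total=14.33, C_total=7.00, V=2.05; Q1=12.29, Q4=2.05; dissipated=0.048
Op 4: CLOSE 4-5: Q_total=13.05, C_total=7.00, V=1.86; Q4=1.86, Q5=11.18; dissipated=0.020
Op 5: GROUND 3: Q3=0; energy lost=13.611
Final charges: Q1=12.29, Q2=11.00, Q3=0.00, Q4=1.86, Q5=11.18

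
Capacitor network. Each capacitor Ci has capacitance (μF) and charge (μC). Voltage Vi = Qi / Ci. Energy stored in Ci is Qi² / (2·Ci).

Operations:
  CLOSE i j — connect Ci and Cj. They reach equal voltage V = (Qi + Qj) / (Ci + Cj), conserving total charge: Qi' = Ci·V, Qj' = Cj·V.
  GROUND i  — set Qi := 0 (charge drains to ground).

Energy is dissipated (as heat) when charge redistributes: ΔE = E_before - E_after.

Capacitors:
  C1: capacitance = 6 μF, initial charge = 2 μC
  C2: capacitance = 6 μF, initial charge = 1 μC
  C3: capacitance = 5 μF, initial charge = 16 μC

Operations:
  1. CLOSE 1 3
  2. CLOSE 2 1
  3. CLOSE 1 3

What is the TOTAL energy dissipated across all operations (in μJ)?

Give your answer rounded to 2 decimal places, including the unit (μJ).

Answer: 15.18 μJ

Derivation:
Initial: C1(6μF, Q=2μC, V=0.33V), C2(6μF, Q=1μC, V=0.17V), C3(5μF, Q=16μC, V=3.20V)
Op 1: CLOSE 1-3: Q_total=18.00, C_total=11.00, V=1.64; Q1=9.82, Q3=8.18; dissipated=11.206
Op 2: CLOSE 2-1: Q_total=10.82, C_total=12.00, V=0.90; Q2=5.41, Q1=5.41; dissipated=3.240
Op 3: CLOSE 1-3: Q_total=13.59, C_total=11.00, V=1.24; Q1=7.41, Q3=6.18; dissipated=0.736
Total dissipated: 15.182 μJ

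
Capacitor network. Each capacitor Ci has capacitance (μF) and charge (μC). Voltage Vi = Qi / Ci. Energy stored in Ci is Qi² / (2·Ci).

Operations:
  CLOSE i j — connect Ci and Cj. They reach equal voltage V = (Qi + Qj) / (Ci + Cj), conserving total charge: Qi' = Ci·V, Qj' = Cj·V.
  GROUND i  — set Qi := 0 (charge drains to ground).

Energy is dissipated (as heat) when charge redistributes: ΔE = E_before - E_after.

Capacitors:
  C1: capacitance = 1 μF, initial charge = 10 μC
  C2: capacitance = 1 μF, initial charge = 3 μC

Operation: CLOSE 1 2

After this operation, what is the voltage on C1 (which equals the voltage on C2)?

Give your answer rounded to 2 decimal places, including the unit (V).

Answer: 6.50 V

Derivation:
Initial: C1(1μF, Q=10μC, V=10.00V), C2(1μF, Q=3μC, V=3.00V)
Op 1: CLOSE 1-2: Q_total=13.00, C_total=2.00, V=6.50; Q1=6.50, Q2=6.50; dissipated=12.250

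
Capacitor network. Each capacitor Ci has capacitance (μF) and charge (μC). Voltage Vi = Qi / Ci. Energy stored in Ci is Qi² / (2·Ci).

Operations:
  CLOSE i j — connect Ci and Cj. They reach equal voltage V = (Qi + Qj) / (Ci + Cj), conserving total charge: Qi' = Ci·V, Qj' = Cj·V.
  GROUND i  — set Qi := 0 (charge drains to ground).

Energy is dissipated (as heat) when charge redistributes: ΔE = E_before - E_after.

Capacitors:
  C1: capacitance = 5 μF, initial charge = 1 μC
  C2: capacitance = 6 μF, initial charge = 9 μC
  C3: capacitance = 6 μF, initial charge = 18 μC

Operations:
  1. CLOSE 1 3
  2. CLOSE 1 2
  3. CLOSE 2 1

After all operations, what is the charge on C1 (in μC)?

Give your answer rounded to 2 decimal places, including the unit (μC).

Initial: C1(5μF, Q=1μC, V=0.20V), C2(6μF, Q=9μC, V=1.50V), C3(6μF, Q=18μC, V=3.00V)
Op 1: CLOSE 1-3: Q_total=19.00, C_total=11.00, V=1.73; Q1=8.64, Q3=10.36; dissipated=10.691
Op 2: CLOSE 1-2: Q_total=17.64, C_total=11.00, V=1.60; Q1=8.02, Q2=9.62; dissipated=0.070
Op 3: CLOSE 2-1: Q_total=17.64, C_total=11.00, V=1.60; Q2=9.62, Q1=8.02; dissipated=0.000
Final charges: Q1=8.02, Q2=9.62, Q3=10.36

Answer: 8.02 μC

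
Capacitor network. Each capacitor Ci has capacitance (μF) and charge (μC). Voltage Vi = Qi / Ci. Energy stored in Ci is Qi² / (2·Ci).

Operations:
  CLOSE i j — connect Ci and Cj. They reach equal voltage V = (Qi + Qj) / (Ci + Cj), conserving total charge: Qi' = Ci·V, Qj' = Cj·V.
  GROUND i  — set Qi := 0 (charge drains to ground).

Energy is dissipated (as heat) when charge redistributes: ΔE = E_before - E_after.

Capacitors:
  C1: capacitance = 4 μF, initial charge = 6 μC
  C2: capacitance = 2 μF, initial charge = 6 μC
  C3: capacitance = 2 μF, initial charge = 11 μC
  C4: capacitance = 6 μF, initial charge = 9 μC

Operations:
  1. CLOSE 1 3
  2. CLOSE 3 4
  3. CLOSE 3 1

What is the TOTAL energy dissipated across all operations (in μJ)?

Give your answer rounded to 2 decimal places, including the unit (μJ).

Initial: C1(4μF, Q=6μC, V=1.50V), C2(2μF, Q=6μC, V=3.00V), C3(2μF, Q=11μC, V=5.50V), C4(6μF, Q=9μC, V=1.50V)
Op 1: CLOSE 1-3: Q_total=17.00, C_total=6.00, V=2.83; Q1=11.33, Q3=5.67; dissipated=10.667
Op 2: CLOSE 3-4: Q_total=14.67, C_total=8.00, V=1.83; Q3=3.67, Q4=11.00; dissipated=1.333
Op 3: CLOSE 3-1: Q_total=15.00, C_total=6.00, V=2.50; Q3=5.00, Q1=10.00; dissipated=0.667
Total dissipated: 12.667 μJ

Answer: 12.67 μJ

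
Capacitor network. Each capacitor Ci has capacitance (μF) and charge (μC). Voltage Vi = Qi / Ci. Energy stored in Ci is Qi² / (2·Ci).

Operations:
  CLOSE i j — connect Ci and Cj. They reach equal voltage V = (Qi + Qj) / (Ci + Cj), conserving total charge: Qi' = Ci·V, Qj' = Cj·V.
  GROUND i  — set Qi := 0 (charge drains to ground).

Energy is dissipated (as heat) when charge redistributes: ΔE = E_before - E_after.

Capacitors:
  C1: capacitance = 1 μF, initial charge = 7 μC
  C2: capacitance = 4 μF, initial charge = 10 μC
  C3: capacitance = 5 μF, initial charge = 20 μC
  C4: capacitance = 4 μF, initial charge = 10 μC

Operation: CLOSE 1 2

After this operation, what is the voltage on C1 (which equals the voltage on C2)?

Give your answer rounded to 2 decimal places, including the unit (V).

Answer: 3.40 V

Derivation:
Initial: C1(1μF, Q=7μC, V=7.00V), C2(4μF, Q=10μC, V=2.50V), C3(5μF, Q=20μC, V=4.00V), C4(4μF, Q=10μC, V=2.50V)
Op 1: CLOSE 1-2: Q_total=17.00, C_total=5.00, V=3.40; Q1=3.40, Q2=13.60; dissipated=8.100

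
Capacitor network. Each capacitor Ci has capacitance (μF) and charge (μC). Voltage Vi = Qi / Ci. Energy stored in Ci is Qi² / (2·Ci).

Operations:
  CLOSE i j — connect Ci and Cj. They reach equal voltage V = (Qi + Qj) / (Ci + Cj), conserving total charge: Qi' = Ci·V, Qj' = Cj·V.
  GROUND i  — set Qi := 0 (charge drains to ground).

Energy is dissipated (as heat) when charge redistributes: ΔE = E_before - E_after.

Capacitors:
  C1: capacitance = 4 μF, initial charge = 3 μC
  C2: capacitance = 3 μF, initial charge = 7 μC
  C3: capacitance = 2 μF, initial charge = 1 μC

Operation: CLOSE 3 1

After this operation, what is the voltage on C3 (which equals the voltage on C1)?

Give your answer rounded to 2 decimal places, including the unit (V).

Answer: 0.67 V

Derivation:
Initial: C1(4μF, Q=3μC, V=0.75V), C2(3μF, Q=7μC, V=2.33V), C3(2μF, Q=1μC, V=0.50V)
Op 1: CLOSE 3-1: Q_total=4.00, C_total=6.00, V=0.67; Q3=1.33, Q1=2.67; dissipated=0.042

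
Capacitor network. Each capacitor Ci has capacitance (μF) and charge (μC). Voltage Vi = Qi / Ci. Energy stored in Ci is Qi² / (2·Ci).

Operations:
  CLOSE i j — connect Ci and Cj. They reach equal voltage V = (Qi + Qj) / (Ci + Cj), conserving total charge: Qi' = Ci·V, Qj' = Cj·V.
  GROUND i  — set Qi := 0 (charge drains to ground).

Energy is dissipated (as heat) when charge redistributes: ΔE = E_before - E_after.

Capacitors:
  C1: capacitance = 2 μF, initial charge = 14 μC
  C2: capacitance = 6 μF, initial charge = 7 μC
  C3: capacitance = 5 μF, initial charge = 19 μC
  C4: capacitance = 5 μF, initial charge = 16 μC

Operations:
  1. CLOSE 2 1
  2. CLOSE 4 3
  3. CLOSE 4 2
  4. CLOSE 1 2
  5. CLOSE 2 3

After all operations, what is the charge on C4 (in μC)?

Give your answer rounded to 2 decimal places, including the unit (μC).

Initial: C1(2μF, Q=14μC, V=7.00V), C2(6μF, Q=7μC, V=1.17V), C3(5μF, Q=19μC, V=3.80V), C4(5μF, Q=16μC, V=3.20V)
Op 1: CLOSE 2-1: Q_total=21.00, C_total=8.00, V=2.62; Q2=15.75, Q1=5.25; dissipated=25.521
Op 2: CLOSE 4-3: Q_total=35.00, C_total=10.00, V=3.50; Q4=17.50, Q3=17.50; dissipated=0.450
Op 3: CLOSE 4-2: Q_total=33.25, C_total=11.00, V=3.02; Q4=15.11, Q2=18.14; dissipated=1.044
Op 4: CLOSE 1-2: Q_total=23.39, C_total=8.00, V=2.92; Q1=5.85, Q2=17.54; dissipated=0.119
Op 5: CLOSE 2-3: Q_total=35.04, C_total=11.00, V=3.19; Q2=19.11, Q3=15.93; dissipated=0.454
Final charges: Q1=5.85, Q2=19.11, Q3=15.93, Q4=15.11

Answer: 15.11 μC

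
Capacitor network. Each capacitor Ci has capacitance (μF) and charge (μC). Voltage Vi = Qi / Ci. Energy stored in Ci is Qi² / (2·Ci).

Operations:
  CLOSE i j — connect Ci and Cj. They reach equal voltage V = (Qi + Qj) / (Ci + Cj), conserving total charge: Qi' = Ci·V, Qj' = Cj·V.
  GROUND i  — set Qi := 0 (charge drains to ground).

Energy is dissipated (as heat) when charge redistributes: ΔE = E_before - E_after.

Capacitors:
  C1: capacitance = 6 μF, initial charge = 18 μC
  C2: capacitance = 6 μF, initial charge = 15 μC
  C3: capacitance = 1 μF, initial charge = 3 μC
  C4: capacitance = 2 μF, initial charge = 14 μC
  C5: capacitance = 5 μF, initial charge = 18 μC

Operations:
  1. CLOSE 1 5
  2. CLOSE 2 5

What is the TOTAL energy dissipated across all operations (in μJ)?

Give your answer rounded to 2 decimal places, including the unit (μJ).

Initial: C1(6μF, Q=18μC, V=3.00V), C2(6μF, Q=15μC, V=2.50V), C3(1μF, Q=3μC, V=3.00V), C4(2μF, Q=14μC, V=7.00V), C5(5μF, Q=18μC, V=3.60V)
Op 1: CLOSE 1-5: Q_total=36.00, C_total=11.00, V=3.27; Q1=19.64, Q5=16.36; dissipated=0.491
Op 2: CLOSE 2-5: Q_total=31.36, C_total=11.00, V=2.85; Q2=17.11, Q5=14.26; dissipated=0.814
Total dissipated: 1.305 μJ

Answer: 1.31 μJ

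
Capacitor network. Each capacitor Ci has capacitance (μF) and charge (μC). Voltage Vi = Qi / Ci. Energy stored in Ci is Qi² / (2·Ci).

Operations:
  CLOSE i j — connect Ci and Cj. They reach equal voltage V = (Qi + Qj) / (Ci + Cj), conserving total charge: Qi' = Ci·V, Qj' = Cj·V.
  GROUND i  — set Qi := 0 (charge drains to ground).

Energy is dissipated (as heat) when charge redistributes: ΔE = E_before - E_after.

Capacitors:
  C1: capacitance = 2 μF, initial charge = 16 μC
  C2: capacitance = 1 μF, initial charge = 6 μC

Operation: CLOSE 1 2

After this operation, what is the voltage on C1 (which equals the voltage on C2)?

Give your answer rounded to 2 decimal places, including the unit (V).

Answer: 7.33 V

Derivation:
Initial: C1(2μF, Q=16μC, V=8.00V), C2(1μF, Q=6μC, V=6.00V)
Op 1: CLOSE 1-2: Q_total=22.00, C_total=3.00, V=7.33; Q1=14.67, Q2=7.33; dissipated=1.333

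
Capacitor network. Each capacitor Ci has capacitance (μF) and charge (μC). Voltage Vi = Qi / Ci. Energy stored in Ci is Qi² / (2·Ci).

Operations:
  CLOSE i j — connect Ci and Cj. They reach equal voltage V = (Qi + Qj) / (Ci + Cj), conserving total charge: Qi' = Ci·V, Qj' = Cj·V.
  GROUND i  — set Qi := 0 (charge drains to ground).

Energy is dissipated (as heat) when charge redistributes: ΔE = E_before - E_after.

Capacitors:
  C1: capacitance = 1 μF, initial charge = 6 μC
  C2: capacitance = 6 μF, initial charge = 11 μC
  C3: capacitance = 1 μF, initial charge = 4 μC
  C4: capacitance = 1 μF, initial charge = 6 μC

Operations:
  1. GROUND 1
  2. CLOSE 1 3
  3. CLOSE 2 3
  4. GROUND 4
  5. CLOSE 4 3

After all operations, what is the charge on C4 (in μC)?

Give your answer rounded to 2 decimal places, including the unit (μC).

Initial: C1(1μF, Q=6μC, V=6.00V), C2(6μF, Q=11μC, V=1.83V), C3(1μF, Q=4μC, V=4.00V), C4(1μF, Q=6μC, V=6.00V)
Op 1: GROUND 1: Q1=0; energy lost=18.000
Op 2: CLOSE 1-3: Q_total=4.00, C_total=2.00, V=2.00; Q1=2.00, Q3=2.00; dissipated=4.000
Op 3: CLOSE 2-3: Q_total=13.00, C_total=7.00, V=1.86; Q2=11.14, Q3=1.86; dissipated=0.012
Op 4: GROUND 4: Q4=0; energy lost=18.000
Op 5: CLOSE 4-3: Q_total=1.86, C_total=2.00, V=0.93; Q4=0.93, Q3=0.93; dissipated=0.862
Final charges: Q1=2.00, Q2=11.14, Q3=0.93, Q4=0.93

Answer: 0.93 μC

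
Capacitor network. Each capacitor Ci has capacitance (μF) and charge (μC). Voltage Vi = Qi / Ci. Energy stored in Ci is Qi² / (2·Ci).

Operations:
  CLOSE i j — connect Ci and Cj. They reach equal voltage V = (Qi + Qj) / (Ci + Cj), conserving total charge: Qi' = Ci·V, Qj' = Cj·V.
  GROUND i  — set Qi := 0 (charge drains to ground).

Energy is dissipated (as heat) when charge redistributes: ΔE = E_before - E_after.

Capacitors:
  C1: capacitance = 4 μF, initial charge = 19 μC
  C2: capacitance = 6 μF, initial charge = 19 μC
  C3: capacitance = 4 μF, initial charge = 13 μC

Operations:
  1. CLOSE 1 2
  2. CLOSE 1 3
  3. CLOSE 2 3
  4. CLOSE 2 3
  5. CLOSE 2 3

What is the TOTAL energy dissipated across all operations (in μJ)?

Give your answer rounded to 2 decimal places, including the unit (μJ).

Initial: C1(4μF, Q=19μC, V=4.75V), C2(6μF, Q=19μC, V=3.17V), C3(4μF, Q=13μC, V=3.25V)
Op 1: CLOSE 1-2: Q_total=38.00, C_total=10.00, V=3.80; Q1=15.20, Q2=22.80; dissipated=3.008
Op 2: CLOSE 1-3: Q_total=28.20, C_total=8.00, V=3.52; Q1=14.10, Q3=14.10; dissipated=0.302
Op 3: CLOSE 2-3: Q_total=36.90, C_total=10.00, V=3.69; Q2=22.14, Q3=14.76; dissipated=0.091
Op 4: CLOSE 2-3: Q_total=36.90, C_total=10.00, V=3.69; Q2=22.14, Q3=14.76; dissipated=0.000
Op 5: CLOSE 2-3: Q_total=36.90, C_total=10.00, V=3.69; Q2=22.14, Q3=14.76; dissipated=0.000
Total dissipated: 3.402 μJ

Answer: 3.40 μJ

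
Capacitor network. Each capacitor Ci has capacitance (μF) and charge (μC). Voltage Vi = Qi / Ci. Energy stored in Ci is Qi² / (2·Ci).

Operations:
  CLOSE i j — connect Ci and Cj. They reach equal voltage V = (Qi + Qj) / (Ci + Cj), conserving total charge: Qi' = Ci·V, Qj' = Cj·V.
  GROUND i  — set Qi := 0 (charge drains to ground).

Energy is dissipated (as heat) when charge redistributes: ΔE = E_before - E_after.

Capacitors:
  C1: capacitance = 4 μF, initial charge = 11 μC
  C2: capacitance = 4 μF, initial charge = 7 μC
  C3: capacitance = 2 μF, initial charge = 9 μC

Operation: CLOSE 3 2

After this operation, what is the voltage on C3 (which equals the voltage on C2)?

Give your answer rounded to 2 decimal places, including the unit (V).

Initial: C1(4μF, Q=11μC, V=2.75V), C2(4μF, Q=7μC, V=1.75V), C3(2μF, Q=9μC, V=4.50V)
Op 1: CLOSE 3-2: Q_total=16.00, C_total=6.00, V=2.67; Q3=5.33, Q2=10.67; dissipated=5.042

Answer: 2.67 V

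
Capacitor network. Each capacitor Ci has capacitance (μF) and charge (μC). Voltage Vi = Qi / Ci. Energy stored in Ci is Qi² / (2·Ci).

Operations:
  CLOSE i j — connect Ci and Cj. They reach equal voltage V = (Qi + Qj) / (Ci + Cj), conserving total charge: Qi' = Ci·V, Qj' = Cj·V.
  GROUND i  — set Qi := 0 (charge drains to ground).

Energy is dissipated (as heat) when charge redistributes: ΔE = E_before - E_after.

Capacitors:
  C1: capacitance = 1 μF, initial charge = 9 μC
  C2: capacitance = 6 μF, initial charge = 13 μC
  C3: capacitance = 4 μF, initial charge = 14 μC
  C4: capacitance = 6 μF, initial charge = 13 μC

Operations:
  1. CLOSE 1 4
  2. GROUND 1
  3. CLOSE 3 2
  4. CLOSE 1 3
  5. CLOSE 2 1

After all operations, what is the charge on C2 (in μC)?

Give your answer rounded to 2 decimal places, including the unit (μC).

Initial: C1(1μF, Q=9μC, V=9.00V), C2(6μF, Q=13μC, V=2.17V), C3(4μF, Q=14μC, V=3.50V), C4(6μF, Q=13μC, V=2.17V)
Op 1: CLOSE 1-4: Q_total=22.00, C_total=7.00, V=3.14; Q1=3.14, Q4=18.86; dissipated=20.012
Op 2: GROUND 1: Q1=0; energy lost=4.939
Op 3: CLOSE 3-2: Q_total=27.00, C_total=10.00, V=2.70; Q3=10.80, Q2=16.20; dissipated=2.133
Op 4: CLOSE 1-3: Q_total=10.80, C_total=5.00, V=2.16; Q1=2.16, Q3=8.64; dissipated=2.916
Op 5: CLOSE 2-1: Q_total=18.36, C_total=7.00, V=2.62; Q2=15.74, Q1=2.62; dissipated=0.125
Final charges: Q1=2.62, Q2=15.74, Q3=8.64, Q4=18.86

Answer: 15.74 μC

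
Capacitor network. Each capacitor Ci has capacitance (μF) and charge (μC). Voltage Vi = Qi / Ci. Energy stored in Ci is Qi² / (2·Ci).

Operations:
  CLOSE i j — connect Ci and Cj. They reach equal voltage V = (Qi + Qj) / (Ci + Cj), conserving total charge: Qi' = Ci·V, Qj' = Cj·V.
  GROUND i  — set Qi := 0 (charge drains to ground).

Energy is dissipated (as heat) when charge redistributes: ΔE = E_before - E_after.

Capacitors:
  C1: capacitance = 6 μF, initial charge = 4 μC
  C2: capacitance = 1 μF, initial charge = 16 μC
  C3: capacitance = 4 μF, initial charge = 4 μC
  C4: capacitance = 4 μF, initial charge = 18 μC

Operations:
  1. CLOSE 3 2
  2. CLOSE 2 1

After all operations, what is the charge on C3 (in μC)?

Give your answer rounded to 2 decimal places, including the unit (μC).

Initial: C1(6μF, Q=4μC, V=0.67V), C2(1μF, Q=16μC, V=16.00V), C3(4μF, Q=4μC, V=1.00V), C4(4μF, Q=18μC, V=4.50V)
Op 1: CLOSE 3-2: Q_total=20.00, C_total=5.00, V=4.00; Q3=16.00, Q2=4.00; dissipated=90.000
Op 2: CLOSE 2-1: Q_total=8.00, C_total=7.00, V=1.14; Q2=1.14, Q1=6.86; dissipated=4.762
Final charges: Q1=6.86, Q2=1.14, Q3=16.00, Q4=18.00

Answer: 16.00 μC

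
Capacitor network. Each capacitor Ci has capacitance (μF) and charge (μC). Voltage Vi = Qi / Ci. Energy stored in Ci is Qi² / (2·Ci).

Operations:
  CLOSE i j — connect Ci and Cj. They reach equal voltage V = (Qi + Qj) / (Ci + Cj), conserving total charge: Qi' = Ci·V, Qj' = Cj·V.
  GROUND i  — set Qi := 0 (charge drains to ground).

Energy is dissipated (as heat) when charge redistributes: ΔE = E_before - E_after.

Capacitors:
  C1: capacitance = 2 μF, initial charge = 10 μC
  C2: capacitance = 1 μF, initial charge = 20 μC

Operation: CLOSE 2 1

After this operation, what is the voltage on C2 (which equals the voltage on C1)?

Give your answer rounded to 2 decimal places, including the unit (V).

Initial: C1(2μF, Q=10μC, V=5.00V), C2(1μF, Q=20μC, V=20.00V)
Op 1: CLOSE 2-1: Q_total=30.00, C_total=3.00, V=10.00; Q2=10.00, Q1=20.00; dissipated=75.000

Answer: 10.00 V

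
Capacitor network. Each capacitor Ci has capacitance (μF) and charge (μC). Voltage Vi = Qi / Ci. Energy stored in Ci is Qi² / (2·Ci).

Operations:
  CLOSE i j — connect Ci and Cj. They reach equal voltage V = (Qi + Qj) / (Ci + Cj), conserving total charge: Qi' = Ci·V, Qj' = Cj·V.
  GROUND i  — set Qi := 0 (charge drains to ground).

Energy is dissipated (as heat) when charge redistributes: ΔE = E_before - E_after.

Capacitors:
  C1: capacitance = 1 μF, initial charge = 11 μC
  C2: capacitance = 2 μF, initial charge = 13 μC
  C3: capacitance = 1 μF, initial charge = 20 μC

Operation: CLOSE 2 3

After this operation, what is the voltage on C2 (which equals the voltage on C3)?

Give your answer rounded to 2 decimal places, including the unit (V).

Initial: C1(1μF, Q=11μC, V=11.00V), C2(2μF, Q=13μC, V=6.50V), C3(1μF, Q=20μC, V=20.00V)
Op 1: CLOSE 2-3: Q_total=33.00, C_total=3.00, V=11.00; Q2=22.00, Q3=11.00; dissipated=60.750

Answer: 11.00 V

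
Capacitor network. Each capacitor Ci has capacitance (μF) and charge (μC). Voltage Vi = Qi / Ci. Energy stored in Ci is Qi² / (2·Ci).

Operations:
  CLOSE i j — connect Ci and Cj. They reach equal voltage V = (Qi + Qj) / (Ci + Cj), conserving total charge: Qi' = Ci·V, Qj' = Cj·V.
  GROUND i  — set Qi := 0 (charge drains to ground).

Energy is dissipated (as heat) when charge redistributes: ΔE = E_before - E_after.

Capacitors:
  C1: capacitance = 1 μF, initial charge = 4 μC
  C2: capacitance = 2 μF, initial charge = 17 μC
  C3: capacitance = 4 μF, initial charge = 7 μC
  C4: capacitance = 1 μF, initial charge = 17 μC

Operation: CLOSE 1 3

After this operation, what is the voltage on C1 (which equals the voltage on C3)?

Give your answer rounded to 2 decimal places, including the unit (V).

Answer: 2.20 V

Derivation:
Initial: C1(1μF, Q=4μC, V=4.00V), C2(2μF, Q=17μC, V=8.50V), C3(4μF, Q=7μC, V=1.75V), C4(1μF, Q=17μC, V=17.00V)
Op 1: CLOSE 1-3: Q_total=11.00, C_total=5.00, V=2.20; Q1=2.20, Q3=8.80; dissipated=2.025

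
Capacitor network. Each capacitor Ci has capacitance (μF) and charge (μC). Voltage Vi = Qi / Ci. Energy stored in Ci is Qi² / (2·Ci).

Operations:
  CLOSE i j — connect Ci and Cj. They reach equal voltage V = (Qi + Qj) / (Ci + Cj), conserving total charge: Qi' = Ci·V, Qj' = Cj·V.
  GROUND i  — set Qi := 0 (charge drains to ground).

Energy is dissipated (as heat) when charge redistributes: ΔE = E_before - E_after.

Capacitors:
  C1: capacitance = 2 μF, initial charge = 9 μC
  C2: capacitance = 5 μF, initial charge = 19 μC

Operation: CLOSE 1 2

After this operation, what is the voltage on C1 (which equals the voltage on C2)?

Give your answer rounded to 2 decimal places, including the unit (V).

Answer: 4.00 V

Derivation:
Initial: C1(2μF, Q=9μC, V=4.50V), C2(5μF, Q=19μC, V=3.80V)
Op 1: CLOSE 1-2: Q_total=28.00, C_total=7.00, V=4.00; Q1=8.00, Q2=20.00; dissipated=0.350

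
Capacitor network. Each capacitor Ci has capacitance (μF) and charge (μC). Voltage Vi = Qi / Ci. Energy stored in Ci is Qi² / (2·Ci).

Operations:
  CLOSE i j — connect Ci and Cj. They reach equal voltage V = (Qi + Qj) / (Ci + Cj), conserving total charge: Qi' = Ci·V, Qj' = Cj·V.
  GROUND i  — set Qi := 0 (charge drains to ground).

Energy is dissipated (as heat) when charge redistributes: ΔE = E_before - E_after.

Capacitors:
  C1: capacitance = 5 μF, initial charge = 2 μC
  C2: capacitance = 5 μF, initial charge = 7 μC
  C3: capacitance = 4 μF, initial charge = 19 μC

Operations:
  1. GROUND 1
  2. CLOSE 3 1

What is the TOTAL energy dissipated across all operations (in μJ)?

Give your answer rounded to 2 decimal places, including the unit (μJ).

Initial: C1(5μF, Q=2μC, V=0.40V), C2(5μF, Q=7μC, V=1.40V), C3(4μF, Q=19μC, V=4.75V)
Op 1: GROUND 1: Q1=0; energy lost=0.400
Op 2: CLOSE 3-1: Q_total=19.00, C_total=9.00, V=2.11; Q3=8.44, Q1=10.56; dissipated=25.069
Total dissipated: 25.469 μJ

Answer: 25.47 μJ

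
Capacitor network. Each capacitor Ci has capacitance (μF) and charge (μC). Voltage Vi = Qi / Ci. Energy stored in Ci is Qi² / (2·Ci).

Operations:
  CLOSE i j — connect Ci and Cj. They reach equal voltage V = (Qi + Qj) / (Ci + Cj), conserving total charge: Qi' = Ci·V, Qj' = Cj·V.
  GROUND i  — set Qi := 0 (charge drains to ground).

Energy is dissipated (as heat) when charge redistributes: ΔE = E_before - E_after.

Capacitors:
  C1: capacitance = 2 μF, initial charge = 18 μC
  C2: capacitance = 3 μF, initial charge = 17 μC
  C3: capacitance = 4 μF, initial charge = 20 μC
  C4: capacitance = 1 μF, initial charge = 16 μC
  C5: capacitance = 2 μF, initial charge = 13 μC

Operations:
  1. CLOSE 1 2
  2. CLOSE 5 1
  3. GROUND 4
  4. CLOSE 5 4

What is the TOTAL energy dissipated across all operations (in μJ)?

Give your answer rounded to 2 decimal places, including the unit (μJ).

Answer: 149.98 μJ

Derivation:
Initial: C1(2μF, Q=18μC, V=9.00V), C2(3μF, Q=17μC, V=5.67V), C3(4μF, Q=20μC, V=5.00V), C4(1μF, Q=16μC, V=16.00V), C5(2μF, Q=13μC, V=6.50V)
Op 1: CLOSE 1-2: Q_total=35.00, C_total=5.00, V=7.00; Q1=14.00, Q2=21.00; dissipated=6.667
Op 2: CLOSE 5-1: Q_total=27.00, C_total=4.00, V=6.75; Q5=13.50, Q1=13.50; dissipated=0.125
Op 3: GROUND 4: Q4=0; energy lost=128.000
Op 4: CLOSE 5-4: Q_total=13.50, C_total=3.00, V=4.50; Q5=9.00, Q4=4.50; dissipated=15.188
Total dissipated: 149.979 μJ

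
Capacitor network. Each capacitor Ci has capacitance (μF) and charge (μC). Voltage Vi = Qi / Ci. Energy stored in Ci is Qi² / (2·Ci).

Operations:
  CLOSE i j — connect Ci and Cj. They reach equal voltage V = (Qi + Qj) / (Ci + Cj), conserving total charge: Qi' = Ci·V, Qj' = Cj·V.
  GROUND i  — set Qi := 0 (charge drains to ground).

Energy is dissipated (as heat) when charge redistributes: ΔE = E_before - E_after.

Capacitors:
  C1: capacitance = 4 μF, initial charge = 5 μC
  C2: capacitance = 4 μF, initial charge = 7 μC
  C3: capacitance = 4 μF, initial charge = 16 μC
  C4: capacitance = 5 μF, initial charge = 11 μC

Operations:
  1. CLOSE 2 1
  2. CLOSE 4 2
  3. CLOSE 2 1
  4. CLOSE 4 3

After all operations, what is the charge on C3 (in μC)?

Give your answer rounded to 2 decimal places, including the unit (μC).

Answer: 11.31 μC

Derivation:
Initial: C1(4μF, Q=5μC, V=1.25V), C2(4μF, Q=7μC, V=1.75V), C3(4μF, Q=16μC, V=4.00V), C4(5μF, Q=11μC, V=2.20V)
Op 1: CLOSE 2-1: Q_total=12.00, C_total=8.00, V=1.50; Q2=6.00, Q1=6.00; dissipated=0.250
Op 2: CLOSE 4-2: Q_total=17.00, C_total=9.00, V=1.89; Q4=9.44, Q2=7.56; dissipated=0.544
Op 3: CLOSE 2-1: Q_total=13.56, C_total=8.00, V=1.69; Q2=6.78, Q1=6.78; dissipated=0.151
Op 4: CLOSE 4-3: Q_total=25.44, C_total=9.00, V=2.83; Q4=14.14, Q3=11.31; dissipated=4.952
Final charges: Q1=6.78, Q2=6.78, Q3=11.31, Q4=14.14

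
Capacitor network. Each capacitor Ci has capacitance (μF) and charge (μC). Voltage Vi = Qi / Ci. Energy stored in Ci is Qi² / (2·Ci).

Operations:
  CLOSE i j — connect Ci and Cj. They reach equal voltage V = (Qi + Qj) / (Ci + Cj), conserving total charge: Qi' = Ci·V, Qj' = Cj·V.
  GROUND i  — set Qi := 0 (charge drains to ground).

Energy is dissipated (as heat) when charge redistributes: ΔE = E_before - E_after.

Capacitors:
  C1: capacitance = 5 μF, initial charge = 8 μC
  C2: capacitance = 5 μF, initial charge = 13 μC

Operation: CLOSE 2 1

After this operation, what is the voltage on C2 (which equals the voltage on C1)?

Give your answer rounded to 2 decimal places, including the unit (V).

Initial: C1(5μF, Q=8μC, V=1.60V), C2(5μF, Q=13μC, V=2.60V)
Op 1: CLOSE 2-1: Q_total=21.00, C_total=10.00, V=2.10; Q2=10.50, Q1=10.50; dissipated=1.250

Answer: 2.10 V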